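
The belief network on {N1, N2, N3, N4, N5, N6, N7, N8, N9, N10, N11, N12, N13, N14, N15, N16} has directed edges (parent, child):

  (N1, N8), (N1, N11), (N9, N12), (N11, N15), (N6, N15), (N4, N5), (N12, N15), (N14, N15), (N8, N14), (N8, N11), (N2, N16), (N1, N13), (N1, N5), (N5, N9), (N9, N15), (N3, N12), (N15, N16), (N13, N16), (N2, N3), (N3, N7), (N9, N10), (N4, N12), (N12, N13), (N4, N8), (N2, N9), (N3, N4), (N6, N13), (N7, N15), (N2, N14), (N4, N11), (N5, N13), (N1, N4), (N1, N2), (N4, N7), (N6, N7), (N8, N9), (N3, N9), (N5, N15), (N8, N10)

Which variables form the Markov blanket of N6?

The Markov blanket of a node is its parents, its children, and the other parents of its children.
Ch(N6) = {N7, N13, N15}.
Parents of N6: none.
Parents of each child, excluding N6:
  N7: N3, N4
  N13: N1, N5, N12
  N15: N5, N7, N9, N11, N12, N14
Taking the union gives {N1, N3, N4, N5, N7, N9, N11, N12, N13, N14, N15}.

{N1, N3, N4, N5, N7, N9, N11, N12, N13, N14, N15}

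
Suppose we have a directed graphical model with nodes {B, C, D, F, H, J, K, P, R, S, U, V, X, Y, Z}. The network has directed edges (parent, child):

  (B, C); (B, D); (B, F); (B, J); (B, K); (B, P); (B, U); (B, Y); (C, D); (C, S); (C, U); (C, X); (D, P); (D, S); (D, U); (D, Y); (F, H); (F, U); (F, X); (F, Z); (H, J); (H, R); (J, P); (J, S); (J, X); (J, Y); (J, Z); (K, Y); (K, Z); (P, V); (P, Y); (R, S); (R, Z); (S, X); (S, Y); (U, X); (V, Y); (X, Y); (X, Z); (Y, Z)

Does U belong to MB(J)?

U is a co-parent of J: both are parents of X.
So U ∈ MB(J).

Yes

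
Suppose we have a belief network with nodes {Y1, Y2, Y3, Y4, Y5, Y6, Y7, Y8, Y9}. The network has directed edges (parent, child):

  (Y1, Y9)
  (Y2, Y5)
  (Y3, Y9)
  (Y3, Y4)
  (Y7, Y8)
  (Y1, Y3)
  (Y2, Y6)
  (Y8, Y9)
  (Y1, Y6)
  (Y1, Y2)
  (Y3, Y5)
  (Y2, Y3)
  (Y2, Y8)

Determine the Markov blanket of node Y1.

{Y2, Y3, Y6, Y8, Y9}

Y1's children: Y2, Y3, Y6, Y9.
Y1's parents: none.
Co-parents of Y1 (other parents of its children):
  Y2 has no other parent.
  parents(Y3) \ {Y1} = {Y2}.
  Y6's other parent is Y2.
  parents(Y9) \ {Y1} = {Y3, Y8}.
MB(Y1) = {Y2, Y3, Y6, Y8, Y9}.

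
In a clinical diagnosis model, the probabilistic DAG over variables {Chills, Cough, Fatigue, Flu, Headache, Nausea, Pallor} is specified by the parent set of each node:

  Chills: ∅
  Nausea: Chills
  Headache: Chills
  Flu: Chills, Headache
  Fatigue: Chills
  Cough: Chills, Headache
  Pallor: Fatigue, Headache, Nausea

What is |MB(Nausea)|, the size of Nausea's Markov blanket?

4

Recall MB(v) = parents ∪ children ∪ spouses, where spouses are the other parents of v's children.
Nausea's parents: Chills.
Children of Nausea: Pallor.
Other parents of Nausea's children:
  Pallor's other parents are Fatigue, Headache.
MB(Nausea) = {Chills, Fatigue, Headache, Pallor}, which has 4 nodes.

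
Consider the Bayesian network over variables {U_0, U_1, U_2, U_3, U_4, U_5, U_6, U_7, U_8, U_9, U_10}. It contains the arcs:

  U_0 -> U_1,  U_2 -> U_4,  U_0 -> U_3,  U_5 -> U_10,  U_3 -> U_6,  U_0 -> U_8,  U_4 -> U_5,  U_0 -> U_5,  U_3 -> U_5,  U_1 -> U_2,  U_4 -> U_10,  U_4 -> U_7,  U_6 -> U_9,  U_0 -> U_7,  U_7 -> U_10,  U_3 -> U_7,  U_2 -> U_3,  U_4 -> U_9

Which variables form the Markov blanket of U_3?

{U_0, U_2, U_4, U_5, U_6, U_7}

Pa(U_3) = {U_0, U_2}.
U_3's children: U_5, U_6, U_7.
Parents of each child, excluding U_3:
  U_5's other parents are U_0, U_4.
  U_6: no additional parents.
  U_7's other parents are U_0, U_4.
Union: {U_0, U_2} ∪ {U_5, U_6, U_7} ∪ {U_0, U_4} = {U_0, U_2, U_4, U_5, U_6, U_7}.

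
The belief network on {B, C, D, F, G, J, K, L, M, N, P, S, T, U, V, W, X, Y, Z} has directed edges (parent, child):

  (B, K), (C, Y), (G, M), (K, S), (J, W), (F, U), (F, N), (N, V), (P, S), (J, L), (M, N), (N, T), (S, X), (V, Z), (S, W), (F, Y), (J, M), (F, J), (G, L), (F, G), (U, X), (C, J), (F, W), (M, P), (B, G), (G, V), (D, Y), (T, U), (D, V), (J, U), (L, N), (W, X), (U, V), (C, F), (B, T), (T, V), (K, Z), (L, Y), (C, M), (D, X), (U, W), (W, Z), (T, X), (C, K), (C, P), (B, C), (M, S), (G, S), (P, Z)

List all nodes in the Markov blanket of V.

Recall MB(v) = parents ∪ children ∪ spouses, where spouses are the other parents of v's children.
V's parents: D, G, N, T, U.
V's children: Z.
Co-parents of V (other parents of its children):
  Z's other parents are K, P, W.
MB(V) = {D, G, K, N, P, T, U, W, Z}.

{D, G, K, N, P, T, U, W, Z}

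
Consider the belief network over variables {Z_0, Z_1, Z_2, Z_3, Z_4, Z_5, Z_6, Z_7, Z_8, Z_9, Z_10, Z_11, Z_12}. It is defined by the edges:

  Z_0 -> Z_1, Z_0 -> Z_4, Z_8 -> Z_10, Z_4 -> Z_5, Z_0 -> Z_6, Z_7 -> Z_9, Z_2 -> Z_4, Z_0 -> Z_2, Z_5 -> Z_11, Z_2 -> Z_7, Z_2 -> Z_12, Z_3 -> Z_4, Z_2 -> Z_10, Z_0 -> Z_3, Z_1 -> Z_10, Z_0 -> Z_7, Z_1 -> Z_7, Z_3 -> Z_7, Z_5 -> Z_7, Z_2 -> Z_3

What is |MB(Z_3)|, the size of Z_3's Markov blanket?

6

By definition, MB(Z_3) is built from Z_3's parents, Z_3's children, and the co-parents of Z_3.
Ch(Z_3) = {Z_4, Z_7}.
Parents of Z_3: Z_0, Z_2.
For each child, the remaining parents (spouses of Z_3):
  Z_4's other parents are Z_0, Z_2.
  Z_7 also has parents Z_0, Z_1, Z_2, Z_5.
MB(Z_3) = {Z_0, Z_1, Z_2, Z_4, Z_5, Z_7}, which has 6 nodes.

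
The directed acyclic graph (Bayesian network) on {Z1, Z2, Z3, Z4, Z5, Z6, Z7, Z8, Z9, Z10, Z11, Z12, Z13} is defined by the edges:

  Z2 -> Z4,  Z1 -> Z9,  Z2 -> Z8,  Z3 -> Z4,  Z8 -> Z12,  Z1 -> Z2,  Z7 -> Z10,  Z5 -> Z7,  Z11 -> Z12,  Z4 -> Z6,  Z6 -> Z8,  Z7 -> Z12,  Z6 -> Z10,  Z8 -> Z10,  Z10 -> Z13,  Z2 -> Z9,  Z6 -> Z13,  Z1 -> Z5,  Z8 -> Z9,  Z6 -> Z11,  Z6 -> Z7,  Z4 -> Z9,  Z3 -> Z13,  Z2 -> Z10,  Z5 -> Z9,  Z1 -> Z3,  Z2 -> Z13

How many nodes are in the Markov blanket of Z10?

Recall MB(v) = parents ∪ children ∪ spouses, where spouses are the other parents of v's children.
Z10's children: Z13.
Pa(Z10) = {Z2, Z6, Z7, Z8}.
Other parents of Z10's children:
  Z13: Z2, Z3, Z6
MB(Z10) = {Z2, Z3, Z6, Z7, Z8, Z13}, which has 6 nodes.

6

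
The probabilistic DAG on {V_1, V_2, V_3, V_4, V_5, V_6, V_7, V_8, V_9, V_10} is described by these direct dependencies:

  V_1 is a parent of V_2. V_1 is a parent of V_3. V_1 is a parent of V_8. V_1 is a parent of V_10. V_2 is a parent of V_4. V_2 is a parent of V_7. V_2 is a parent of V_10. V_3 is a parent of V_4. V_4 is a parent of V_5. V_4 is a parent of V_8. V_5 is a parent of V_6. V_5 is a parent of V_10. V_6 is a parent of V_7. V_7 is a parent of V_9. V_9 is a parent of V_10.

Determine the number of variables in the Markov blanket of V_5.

V_5's parents: V_4.
Ch(V_5) = {V_6, V_10}.
Other parents of V_5's children:
  V_6 has no other parent.
  V_10's other parents are V_1, V_2, V_9.
MB(V_5) = {V_1, V_2, V_4, V_6, V_9, V_10}, which has 6 nodes.

6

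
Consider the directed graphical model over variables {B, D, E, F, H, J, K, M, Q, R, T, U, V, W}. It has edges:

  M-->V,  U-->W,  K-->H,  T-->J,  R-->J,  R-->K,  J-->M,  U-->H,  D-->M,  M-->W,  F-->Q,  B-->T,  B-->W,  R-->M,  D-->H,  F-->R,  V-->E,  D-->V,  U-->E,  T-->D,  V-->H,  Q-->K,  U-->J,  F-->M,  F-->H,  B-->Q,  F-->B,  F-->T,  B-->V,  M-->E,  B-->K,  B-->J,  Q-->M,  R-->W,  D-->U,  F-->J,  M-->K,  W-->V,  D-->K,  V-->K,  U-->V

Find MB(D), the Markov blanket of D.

{B, F, H, J, K, M, Q, R, T, U, V, W}

Pa(D) = {T}.
Children of D: H, K, M, U, V.
Co-parents of D (other parents of its children):
  U: —
  M: F, J, Q, R
  V: B, M, U, W
  K: B, M, Q, R, V
  H: F, K, U, V
So the Markov blanket of D is {B, F, H, J, K, M, Q, R, T, U, V, W}.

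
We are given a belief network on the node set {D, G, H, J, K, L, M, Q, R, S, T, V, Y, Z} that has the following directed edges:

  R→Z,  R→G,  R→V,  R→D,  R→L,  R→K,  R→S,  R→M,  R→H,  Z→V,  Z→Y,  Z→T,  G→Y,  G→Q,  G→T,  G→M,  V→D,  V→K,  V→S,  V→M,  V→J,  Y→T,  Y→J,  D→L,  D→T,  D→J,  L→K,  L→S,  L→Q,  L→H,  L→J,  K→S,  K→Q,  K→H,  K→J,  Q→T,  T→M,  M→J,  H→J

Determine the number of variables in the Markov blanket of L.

The Markov blanket of a node is its parents, its children, and the other parents of its children.
Parents of L: D, R.
L has children H, J, K, Q, S.
For each child, the remaining parents (spouses of L):
  parents(K) \ {L} = {R, V}.
  S also has parents K, R, V.
  Q's other parents are G, K.
  H also has parents K, R.
  J also has parents D, H, K, M, V, Y.
MB(L) = {D, G, H, J, K, M, Q, R, S, V, Y}, which has 11 nodes.

11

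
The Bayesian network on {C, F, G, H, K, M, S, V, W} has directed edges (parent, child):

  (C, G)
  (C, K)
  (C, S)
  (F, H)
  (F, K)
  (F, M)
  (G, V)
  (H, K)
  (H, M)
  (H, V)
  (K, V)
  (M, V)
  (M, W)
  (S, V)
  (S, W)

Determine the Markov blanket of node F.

{C, H, K, M}

By definition, MB(F) is built from F's parents, F's children, and the co-parents of F.
F's children: H, K, M.
Pa(F) = {}.
Parents of each child, excluding F:
  H: no additional parents.
  parents(K) \ {F} = {C, H}.
  M's other parent is H.
Taking the union gives {C, H, K, M}.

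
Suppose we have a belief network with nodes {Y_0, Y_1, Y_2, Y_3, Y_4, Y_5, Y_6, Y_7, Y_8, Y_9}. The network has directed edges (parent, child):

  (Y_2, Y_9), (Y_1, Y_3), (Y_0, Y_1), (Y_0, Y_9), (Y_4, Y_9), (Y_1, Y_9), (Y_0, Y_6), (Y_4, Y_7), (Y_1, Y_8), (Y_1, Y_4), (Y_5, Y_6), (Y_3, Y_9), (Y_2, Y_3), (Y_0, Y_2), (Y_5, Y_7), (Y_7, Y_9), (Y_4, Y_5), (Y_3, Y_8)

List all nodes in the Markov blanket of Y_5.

{Y_0, Y_4, Y_6, Y_7}

Y_5 has parent Y_4.
Children of Y_5: Y_6, Y_7.
For each child, the remaining parents (spouses of Y_5):
  Y_6: Y_0
  Y_7: Y_4
MB(Y_5) = {Y_0, Y_4, Y_6, Y_7}.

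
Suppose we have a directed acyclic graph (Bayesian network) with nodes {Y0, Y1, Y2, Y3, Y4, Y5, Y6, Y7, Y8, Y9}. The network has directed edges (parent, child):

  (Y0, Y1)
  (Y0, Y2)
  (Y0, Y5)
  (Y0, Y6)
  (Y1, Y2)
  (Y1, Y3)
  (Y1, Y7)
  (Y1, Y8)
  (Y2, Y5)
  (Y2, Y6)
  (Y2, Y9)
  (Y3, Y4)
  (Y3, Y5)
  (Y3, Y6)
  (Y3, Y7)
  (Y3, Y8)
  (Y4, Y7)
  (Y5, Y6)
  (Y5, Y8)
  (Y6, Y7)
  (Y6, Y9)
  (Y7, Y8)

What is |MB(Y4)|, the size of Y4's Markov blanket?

4

A node's Markov blanket = Pa ∪ Ch ∪ (parents of Ch other than the node itself).
Y4's children: Y7.
Parents of Y4: Y3.
For each child, the remaining parents (spouses of Y4):
  Y7 also has parents Y1, Y3, Y6.
MB(Y4) = {Y1, Y3, Y6, Y7}, which has 4 nodes.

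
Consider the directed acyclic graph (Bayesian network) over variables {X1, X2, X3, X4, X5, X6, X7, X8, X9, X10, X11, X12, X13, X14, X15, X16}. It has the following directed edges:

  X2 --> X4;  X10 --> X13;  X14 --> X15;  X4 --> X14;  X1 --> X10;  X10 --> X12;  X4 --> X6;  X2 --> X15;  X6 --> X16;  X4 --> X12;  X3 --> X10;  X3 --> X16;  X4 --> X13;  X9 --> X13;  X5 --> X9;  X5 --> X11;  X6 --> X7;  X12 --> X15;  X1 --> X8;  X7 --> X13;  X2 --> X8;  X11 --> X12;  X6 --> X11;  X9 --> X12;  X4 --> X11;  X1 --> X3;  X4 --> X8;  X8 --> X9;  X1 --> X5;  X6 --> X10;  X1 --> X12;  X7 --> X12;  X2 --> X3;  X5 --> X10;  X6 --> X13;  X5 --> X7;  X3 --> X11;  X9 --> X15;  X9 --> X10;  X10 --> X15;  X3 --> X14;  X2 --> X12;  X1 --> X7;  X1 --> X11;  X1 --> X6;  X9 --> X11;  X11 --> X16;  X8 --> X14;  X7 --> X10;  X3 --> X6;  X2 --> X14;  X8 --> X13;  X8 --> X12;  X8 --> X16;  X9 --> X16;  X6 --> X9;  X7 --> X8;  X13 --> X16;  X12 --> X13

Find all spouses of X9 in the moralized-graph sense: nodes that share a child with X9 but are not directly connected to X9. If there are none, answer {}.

Children of X9: X10, X11, X12, X13, X15, X16.
  X10's other parents are X1, X3, X5, X6, X7.
  parents(X11) \ {X9} = {X1, X3, X4, X5, X6}.
  X12 also has parents X1, X2, X4, X7, X8, X10, X11.
  X13's other parents are X4, X6, X7, X8, X10, X12.
  parents(X15) \ {X9} = {X2, X10, X12, X14}.
  parents(X16) \ {X9} = {X3, X6, X8, X11, X13}.
Excluding nodes already adjacent to X9 (X5, X6, X8, X10, X11, X12, X13, X15, X16), the co-parent-only contribution is {X1, X2, X3, X4, X7, X14}.

{X1, X2, X3, X4, X7, X14}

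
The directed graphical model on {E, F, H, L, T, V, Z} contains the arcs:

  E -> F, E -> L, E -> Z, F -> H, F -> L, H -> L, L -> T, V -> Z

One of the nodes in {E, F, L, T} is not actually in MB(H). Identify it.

T

H has child L.
H has parent F.
Parents of each child, excluding H:
  L: E, F
MB(H) = {E, F, L}.
T is neither a parent, child, nor co-parent of H, so it does not belong.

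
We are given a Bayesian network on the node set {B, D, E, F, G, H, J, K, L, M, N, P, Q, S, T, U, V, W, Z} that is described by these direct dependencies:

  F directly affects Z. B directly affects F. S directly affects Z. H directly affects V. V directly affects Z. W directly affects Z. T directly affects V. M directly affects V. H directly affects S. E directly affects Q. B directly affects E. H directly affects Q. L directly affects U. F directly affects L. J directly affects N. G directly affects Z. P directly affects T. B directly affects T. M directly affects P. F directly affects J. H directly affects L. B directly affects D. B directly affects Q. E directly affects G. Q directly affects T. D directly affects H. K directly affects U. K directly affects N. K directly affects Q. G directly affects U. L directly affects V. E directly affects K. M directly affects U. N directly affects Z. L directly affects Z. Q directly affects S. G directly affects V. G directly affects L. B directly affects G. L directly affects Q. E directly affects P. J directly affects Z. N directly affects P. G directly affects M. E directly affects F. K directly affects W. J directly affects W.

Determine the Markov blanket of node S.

{F, G, H, J, L, N, Q, V, W, Z}

Parents of S: H, Q.
S has child Z.
Co-parents of S (other parents of its children):
  Z's other parents are F, G, J, L, N, V, W.
So the Markov blanket of S is {F, G, H, J, L, N, Q, V, W, Z}.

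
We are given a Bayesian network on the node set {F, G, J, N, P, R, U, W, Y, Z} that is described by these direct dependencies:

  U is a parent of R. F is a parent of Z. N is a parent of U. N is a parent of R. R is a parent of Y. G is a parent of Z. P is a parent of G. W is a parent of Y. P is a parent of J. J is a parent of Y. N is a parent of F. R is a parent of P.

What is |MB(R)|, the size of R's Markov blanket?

A node's Markov blanket = Pa ∪ Ch ∪ (parents of Ch other than the node itself).
Pa(R) = {N, U}.
Ch(R) = {P, Y}.
For each child, the remaining parents (spouses of R):
  P has no other parent.
  Y's other parents are J, W.
MB(R) = {J, N, P, U, W, Y}, which has 6 nodes.

6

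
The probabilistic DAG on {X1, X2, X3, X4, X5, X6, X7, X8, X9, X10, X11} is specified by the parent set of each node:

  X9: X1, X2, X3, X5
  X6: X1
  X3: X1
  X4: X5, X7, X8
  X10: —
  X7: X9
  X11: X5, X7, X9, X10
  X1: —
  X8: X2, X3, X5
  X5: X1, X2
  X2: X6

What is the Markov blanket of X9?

{X1, X2, X3, X5, X7, X10, X11}

By definition, MB(X9) is built from X9's parents, X9's children, and the co-parents of X9.
X9 has children X7, X11.
Parents of X9: X1, X2, X3, X5.
Co-parents of X9 (other parents of its children):
  X7: —
  X11: X5, X7, X10
Taking the union gives {X1, X2, X3, X5, X7, X10, X11}.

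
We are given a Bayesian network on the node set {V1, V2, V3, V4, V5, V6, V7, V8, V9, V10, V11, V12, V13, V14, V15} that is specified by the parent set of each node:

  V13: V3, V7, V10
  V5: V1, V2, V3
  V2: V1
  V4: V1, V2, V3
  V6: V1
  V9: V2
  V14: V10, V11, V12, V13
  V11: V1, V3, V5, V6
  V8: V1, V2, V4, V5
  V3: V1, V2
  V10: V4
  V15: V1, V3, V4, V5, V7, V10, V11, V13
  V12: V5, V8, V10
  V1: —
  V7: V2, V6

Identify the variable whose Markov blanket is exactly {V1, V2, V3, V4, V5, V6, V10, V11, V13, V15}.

The target node must have every member of {V1, V2, V3, V4, V5, V6, V10, V11, V13, V15} as a parent, child, or co-parent, and no others.
Parents of V7: V2, V6; children: V13, V15; co-parents: V1, V3, V4, V5, V10, V11, V13.
These exactly cover the given set, so the node is V7.

V7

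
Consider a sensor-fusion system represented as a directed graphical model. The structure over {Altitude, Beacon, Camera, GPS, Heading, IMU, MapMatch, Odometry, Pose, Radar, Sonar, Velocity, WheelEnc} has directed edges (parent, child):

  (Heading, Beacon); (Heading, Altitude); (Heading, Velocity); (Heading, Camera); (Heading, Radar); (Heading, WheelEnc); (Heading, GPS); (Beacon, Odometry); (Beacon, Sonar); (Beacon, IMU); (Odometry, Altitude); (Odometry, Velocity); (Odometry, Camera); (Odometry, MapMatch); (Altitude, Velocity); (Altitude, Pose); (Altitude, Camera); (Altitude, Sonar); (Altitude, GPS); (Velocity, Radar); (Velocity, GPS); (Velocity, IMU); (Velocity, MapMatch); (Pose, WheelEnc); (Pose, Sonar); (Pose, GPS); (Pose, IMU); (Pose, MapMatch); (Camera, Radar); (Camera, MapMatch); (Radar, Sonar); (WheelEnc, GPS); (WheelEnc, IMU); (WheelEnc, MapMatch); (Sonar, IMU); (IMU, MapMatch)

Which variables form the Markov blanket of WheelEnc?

{Altitude, Beacon, Camera, GPS, Heading, IMU, MapMatch, Odometry, Pose, Sonar, Velocity}

WheelEnc's parents: Heading, Pose.
Ch(WheelEnc) = {GPS, IMU, MapMatch}.
For each child, the remaining parents (spouses of WheelEnc):
  GPS's other parents are Altitude, Heading, Pose, Velocity.
  IMU also has parents Beacon, Pose, Sonar, Velocity.
  MapMatch also has parents Camera, IMU, Odometry, Pose, Velocity.
MB(WheelEnc) = {Altitude, Beacon, Camera, GPS, Heading, IMU, MapMatch, Odometry, Pose, Sonar, Velocity}.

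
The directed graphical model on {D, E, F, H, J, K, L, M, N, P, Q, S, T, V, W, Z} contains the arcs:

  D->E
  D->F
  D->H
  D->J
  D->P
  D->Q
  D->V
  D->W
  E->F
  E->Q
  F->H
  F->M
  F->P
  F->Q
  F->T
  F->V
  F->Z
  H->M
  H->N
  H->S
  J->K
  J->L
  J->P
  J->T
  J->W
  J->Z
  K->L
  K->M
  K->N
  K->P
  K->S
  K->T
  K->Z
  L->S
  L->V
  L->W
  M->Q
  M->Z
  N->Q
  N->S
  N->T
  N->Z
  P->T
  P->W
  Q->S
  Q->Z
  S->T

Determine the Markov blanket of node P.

By definition, MB(P) is built from P's parents, P's children, and the co-parents of P.
P has children T, W.
Parents of P: D, F, J, K.
Other parents of P's children:
  T's other parents are F, J, K, N, S.
  W also has parents D, J, L.
MB(P) = {D, F, J, K, L, N, S, T, W}.

{D, F, J, K, L, N, S, T, W}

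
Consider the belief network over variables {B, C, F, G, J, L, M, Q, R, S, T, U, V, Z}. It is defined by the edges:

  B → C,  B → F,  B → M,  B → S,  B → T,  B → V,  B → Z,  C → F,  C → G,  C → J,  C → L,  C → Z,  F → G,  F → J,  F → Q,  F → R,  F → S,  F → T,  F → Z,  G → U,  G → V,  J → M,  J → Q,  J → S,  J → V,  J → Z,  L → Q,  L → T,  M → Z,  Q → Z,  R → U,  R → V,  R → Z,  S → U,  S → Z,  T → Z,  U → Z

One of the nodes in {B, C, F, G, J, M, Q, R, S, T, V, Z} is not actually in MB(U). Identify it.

V

U has parents G, R, S.
U has child Z.
Other parents of U's children:
  Z: B, C, F, J, M, Q, R, S, T
MB(U) = {B, C, F, G, J, M, Q, R, S, T, Z}.
V is neither a parent, child, nor co-parent of U, so it does not belong.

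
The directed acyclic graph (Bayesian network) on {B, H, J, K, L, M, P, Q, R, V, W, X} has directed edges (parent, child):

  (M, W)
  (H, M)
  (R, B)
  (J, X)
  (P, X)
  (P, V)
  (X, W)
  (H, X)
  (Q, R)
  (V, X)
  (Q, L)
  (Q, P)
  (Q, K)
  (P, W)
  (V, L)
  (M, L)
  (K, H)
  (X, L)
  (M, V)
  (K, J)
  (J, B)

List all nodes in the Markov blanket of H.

H has children M, X.
Pa(H) = {K}.
Other parents of H's children:
  M: —
  X: J, P, V
Union: {K} ∪ {M, X} ∪ {J, P, V} = {J, K, M, P, V, X}.

{J, K, M, P, V, X}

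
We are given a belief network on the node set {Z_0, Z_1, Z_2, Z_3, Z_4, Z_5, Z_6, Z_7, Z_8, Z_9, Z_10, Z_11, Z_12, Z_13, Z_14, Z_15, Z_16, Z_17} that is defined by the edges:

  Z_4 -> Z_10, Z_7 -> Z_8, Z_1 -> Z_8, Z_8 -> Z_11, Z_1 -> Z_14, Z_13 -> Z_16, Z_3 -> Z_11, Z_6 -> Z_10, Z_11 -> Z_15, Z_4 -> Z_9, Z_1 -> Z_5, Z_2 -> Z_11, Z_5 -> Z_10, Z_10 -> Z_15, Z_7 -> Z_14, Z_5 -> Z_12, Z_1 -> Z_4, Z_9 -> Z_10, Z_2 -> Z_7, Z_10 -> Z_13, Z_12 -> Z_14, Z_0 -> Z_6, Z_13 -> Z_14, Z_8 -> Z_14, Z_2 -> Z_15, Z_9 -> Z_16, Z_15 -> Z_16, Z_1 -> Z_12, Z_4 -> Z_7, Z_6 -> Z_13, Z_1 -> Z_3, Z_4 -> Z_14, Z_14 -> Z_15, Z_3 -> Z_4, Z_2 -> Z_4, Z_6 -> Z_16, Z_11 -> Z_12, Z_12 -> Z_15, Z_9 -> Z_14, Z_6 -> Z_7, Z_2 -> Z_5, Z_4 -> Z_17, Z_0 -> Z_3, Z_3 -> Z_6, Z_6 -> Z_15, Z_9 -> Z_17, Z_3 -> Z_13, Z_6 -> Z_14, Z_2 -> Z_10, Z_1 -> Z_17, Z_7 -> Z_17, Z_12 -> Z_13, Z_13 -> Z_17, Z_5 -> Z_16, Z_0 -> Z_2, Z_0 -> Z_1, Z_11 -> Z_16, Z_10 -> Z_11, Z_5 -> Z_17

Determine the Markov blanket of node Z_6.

A node's Markov blanket = Pa ∪ Ch ∪ (parents of Ch other than the node itself).
Children of Z_6: Z_7, Z_10, Z_13, Z_14, Z_15, Z_16.
Parents of Z_6: Z_0, Z_3.
For each child, the remaining parents (spouses of Z_6):
  parents(Z_7) \ {Z_6} = {Z_2, Z_4}.
  Z_10 also has parents Z_2, Z_4, Z_5, Z_9.
  Z_13 also has parents Z_3, Z_10, Z_12.
  Z_14's other parents are Z_1, Z_4, Z_7, Z_8, Z_9, Z_12, Z_13.
  parents(Z_15) \ {Z_6} = {Z_2, Z_10, Z_11, Z_12, Z_14}.
  parents(Z_16) \ {Z_6} = {Z_5, Z_9, Z_11, Z_13, Z_15}.
Taking the union gives {Z_0, Z_1, Z_2, Z_3, Z_4, Z_5, Z_7, Z_8, Z_9, Z_10, Z_11, Z_12, Z_13, Z_14, Z_15, Z_16}.

{Z_0, Z_1, Z_2, Z_3, Z_4, Z_5, Z_7, Z_8, Z_9, Z_10, Z_11, Z_12, Z_13, Z_14, Z_15, Z_16}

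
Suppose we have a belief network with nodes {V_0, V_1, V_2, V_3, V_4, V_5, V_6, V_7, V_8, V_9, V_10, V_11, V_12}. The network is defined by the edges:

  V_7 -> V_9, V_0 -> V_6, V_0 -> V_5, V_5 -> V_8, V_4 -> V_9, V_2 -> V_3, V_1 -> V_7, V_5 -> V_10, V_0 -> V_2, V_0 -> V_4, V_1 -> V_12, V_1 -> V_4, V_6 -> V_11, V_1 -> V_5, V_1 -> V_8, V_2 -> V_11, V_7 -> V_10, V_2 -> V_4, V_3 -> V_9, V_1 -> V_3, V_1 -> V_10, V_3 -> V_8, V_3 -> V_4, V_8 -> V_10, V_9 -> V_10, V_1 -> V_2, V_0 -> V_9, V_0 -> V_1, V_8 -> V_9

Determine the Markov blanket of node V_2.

Pa(V_2) = {V_0, V_1}.
V_2's children: V_3, V_4, V_11.
Co-parents of V_2 (other parents of its children):
  V_3's other parent is V_1.
  V_4 also has parents V_0, V_1, V_3.
  V_11's other parent is V_6.
Taking the union gives {V_0, V_1, V_3, V_4, V_6, V_11}.

{V_0, V_1, V_3, V_4, V_6, V_11}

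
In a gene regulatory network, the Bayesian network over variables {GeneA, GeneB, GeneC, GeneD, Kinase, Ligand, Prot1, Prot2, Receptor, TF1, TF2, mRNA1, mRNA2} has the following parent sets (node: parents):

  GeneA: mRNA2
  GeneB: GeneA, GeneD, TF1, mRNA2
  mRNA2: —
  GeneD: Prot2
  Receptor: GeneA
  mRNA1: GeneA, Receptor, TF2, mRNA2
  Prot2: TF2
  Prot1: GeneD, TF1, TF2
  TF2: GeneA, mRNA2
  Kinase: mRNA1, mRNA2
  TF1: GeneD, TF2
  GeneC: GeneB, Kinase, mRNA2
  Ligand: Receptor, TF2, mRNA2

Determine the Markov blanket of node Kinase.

{GeneB, GeneC, mRNA1, mRNA2}

Parents of Kinase: mRNA1, mRNA2.
Ch(Kinase) = {GeneC}.
Co-parents of Kinase (other parents of its children):
  GeneC also has parents GeneB, mRNA2.
So the Markov blanket of Kinase is {GeneB, GeneC, mRNA1, mRNA2}.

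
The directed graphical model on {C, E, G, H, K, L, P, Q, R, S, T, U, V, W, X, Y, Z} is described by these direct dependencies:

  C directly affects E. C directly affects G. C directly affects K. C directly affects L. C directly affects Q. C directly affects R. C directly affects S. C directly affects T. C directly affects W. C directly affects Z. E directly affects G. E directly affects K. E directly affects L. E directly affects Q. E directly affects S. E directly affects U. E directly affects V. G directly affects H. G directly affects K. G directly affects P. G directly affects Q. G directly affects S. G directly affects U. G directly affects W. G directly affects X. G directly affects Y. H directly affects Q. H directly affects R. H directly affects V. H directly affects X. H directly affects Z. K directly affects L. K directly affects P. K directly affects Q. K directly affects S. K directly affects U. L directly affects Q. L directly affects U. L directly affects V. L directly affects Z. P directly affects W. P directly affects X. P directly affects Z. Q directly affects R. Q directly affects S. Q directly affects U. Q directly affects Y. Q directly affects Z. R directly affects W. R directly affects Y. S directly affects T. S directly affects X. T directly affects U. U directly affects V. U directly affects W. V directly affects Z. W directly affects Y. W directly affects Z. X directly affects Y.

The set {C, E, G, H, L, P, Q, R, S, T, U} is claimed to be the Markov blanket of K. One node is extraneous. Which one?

The Markov blanket of a node is its parents, its children, and the other parents of its children.
Children of K: L, P, Q, S, U.
Parents of K: C, E, G.
For each child, the remaining parents (spouses of K):
  L: C, E
  P: G
  Q: C, E, G, H, L
  S: C, E, G, Q
  U: E, G, L, Q, T
MB(K) = {C, E, G, H, L, P, Q, S, T, U}.
R is neither a parent, child, nor co-parent of K, so it does not belong.

R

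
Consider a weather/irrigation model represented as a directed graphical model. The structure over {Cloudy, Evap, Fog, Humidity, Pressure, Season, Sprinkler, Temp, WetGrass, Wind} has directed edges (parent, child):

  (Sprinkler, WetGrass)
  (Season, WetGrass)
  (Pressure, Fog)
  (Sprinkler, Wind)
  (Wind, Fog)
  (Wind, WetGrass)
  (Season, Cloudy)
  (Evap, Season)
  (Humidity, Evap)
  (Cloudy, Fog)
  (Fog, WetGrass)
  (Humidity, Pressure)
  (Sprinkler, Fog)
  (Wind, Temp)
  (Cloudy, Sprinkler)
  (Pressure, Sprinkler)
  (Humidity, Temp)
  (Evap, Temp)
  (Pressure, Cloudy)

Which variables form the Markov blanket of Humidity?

{Evap, Pressure, Temp, Wind}

Recall MB(v) = parents ∪ children ∪ spouses, where spouses are the other parents of v's children.
Parents of Humidity: none.
Ch(Humidity) = {Evap, Pressure, Temp}.
Other parents of Humidity's children:
  Pressure: no additional parents.
  Evap: no additional parents.
  Temp's other parents are Evap, Wind.
MB(Humidity) = {Evap, Pressure, Temp, Wind}.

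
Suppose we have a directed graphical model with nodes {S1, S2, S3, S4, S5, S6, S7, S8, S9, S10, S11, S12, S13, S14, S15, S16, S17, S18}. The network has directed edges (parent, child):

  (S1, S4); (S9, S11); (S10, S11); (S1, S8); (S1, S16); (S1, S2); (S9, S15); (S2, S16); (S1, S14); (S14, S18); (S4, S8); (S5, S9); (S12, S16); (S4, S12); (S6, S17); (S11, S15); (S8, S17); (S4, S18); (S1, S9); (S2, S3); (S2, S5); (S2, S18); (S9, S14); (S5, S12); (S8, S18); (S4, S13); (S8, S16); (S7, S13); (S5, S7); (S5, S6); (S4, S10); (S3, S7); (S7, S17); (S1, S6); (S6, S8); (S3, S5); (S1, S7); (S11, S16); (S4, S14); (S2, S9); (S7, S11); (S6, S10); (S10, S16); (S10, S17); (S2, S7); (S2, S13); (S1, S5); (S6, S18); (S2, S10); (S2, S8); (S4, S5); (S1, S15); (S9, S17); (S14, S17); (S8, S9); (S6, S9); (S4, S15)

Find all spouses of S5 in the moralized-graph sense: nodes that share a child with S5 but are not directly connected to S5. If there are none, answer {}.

{S8}

Children of S5: S6, S7, S9, S12.
  S6's other parent is S1.
  S7 also has parents S1, S2, S3.
  S9's other parents are S1, S2, S6, S8.
  S12's other parent is S4.
Excluding nodes already adjacent to S5 (S1, S2, S3, S4, S6, S7, S9, S12), the co-parent-only contribution is {S8}.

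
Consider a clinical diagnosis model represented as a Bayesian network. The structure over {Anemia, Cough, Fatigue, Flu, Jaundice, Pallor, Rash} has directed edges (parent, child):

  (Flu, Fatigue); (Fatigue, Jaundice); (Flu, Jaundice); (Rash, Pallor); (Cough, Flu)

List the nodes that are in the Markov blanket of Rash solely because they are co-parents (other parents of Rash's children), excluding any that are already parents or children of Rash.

{}

Children of Rash: Pallor.
  Pallor: no additional parents.
Excluding nodes already adjacent to Rash (Pallor), the co-parent-only contribution is {}.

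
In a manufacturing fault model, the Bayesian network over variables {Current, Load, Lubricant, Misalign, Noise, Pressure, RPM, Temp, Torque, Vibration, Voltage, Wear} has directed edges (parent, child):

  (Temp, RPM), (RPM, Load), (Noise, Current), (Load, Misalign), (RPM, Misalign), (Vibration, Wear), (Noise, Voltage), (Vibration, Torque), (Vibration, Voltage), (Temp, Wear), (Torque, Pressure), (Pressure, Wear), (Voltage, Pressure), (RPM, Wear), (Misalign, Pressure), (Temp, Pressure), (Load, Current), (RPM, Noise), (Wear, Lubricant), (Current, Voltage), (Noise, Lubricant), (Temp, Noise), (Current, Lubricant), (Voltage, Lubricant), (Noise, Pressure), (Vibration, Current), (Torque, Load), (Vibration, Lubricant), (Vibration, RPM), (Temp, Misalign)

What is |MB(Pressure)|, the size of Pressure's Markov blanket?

8

A node's Markov blanket = Pa ∪ Ch ∪ (parents of Ch other than the node itself).
Pa(Pressure) = {Misalign, Noise, Temp, Torque, Voltage}.
Pressure has child Wear.
Parents of each child, excluding Pressure:
  Wear: RPM, Temp, Vibration
MB(Pressure) = {Misalign, Noise, RPM, Temp, Torque, Vibration, Voltage, Wear}, which has 8 nodes.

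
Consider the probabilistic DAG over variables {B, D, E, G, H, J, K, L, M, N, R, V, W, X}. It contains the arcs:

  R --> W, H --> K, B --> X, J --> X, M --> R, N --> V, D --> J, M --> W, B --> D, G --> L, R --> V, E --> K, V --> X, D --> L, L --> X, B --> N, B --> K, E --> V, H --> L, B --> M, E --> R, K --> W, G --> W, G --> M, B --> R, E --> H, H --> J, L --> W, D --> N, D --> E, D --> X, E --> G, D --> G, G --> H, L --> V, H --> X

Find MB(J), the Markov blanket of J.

By definition, MB(J) is built from J's parents, J's children, and the co-parents of J.
Children of J: X.
Parents of J: D, H.
For each child, the remaining parents (spouses of J):
  parents(X) \ {J} = {B, D, H, L, V}.
Union: {D, H} ∪ {X} ∪ {B, D, H, L, V} = {B, D, H, L, V, X}.

{B, D, H, L, V, X}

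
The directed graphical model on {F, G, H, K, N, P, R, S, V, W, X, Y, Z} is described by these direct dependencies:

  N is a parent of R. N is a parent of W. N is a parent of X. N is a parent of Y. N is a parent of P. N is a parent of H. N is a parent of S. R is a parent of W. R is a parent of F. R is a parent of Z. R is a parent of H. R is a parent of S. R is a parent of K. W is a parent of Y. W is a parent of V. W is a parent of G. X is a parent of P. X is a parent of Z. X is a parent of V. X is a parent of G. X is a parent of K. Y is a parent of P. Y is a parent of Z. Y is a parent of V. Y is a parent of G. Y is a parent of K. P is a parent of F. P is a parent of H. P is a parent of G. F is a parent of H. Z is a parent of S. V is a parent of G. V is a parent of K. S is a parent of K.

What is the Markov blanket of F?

{H, N, P, R}

A node's Markov blanket = Pa ∪ Ch ∪ (parents of Ch other than the node itself).
Pa(F) = {P, R}.
Ch(F) = {H}.
Co-parents of F (other parents of its children):
  H's other parents are N, P, R.
So the Markov blanket of F is {H, N, P, R}.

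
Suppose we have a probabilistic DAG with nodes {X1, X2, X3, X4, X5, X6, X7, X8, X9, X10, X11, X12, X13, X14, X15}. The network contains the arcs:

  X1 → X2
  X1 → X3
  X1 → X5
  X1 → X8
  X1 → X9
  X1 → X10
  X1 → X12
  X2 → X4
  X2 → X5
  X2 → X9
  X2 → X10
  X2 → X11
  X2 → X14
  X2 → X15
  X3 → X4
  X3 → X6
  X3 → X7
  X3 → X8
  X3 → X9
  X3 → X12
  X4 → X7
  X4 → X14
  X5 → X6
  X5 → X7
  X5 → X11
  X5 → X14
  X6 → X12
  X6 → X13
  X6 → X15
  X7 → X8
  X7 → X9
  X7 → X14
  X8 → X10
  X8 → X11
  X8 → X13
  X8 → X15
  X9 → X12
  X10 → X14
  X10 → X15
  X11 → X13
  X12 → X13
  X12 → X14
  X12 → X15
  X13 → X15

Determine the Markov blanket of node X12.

Pa(X12) = {X1, X3, X6, X9}.
X12 has children X13, X14, X15.
Other parents of X12's children:
  X13 also has parents X6, X8, X11.
  parents(X14) \ {X12} = {X2, X4, X5, X7, X10}.
  parents(X15) \ {X12} = {X2, X6, X8, X10, X13}.
MB(X12) = {X1, X2, X3, X4, X5, X6, X7, X8, X9, X10, X11, X13, X14, X15}.

{X1, X2, X3, X4, X5, X6, X7, X8, X9, X10, X11, X13, X14, X15}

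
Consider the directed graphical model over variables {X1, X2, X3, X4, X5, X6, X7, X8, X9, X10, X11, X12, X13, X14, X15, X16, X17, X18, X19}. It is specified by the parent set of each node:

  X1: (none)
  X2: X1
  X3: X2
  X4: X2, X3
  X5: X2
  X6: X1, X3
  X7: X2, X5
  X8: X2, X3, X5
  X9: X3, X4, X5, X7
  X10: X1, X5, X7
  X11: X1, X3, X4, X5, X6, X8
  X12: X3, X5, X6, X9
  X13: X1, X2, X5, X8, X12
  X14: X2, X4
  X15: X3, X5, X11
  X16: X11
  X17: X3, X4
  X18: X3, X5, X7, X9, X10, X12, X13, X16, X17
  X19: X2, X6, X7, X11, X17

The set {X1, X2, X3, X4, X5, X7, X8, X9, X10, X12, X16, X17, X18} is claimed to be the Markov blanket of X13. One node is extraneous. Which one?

By definition, MB(X13) is built from X13's parents, X13's children, and the co-parents of X13.
Children of X13: X18.
X13 has parents X1, X2, X5, X8, X12.
Co-parents of X13 (other parents of its children):
  parents(X18) \ {X13} = {X3, X5, X7, X9, X10, X12, X16, X17}.
MB(X13) = {X1, X2, X3, X5, X7, X8, X9, X10, X12, X16, X17, X18}.
X4 is neither a parent, child, nor co-parent of X13, so it does not belong.

X4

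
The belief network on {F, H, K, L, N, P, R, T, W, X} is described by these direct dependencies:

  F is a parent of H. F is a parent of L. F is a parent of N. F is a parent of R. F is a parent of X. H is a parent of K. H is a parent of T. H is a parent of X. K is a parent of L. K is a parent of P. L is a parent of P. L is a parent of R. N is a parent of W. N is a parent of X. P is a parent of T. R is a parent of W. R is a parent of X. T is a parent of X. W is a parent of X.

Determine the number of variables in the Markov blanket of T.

7

Parents of T: H, P.
T has child X.
Co-parents of T (other parents of its children):
  X also has parents F, H, N, R, W.
MB(T) = {F, H, N, P, R, W, X}, which has 7 nodes.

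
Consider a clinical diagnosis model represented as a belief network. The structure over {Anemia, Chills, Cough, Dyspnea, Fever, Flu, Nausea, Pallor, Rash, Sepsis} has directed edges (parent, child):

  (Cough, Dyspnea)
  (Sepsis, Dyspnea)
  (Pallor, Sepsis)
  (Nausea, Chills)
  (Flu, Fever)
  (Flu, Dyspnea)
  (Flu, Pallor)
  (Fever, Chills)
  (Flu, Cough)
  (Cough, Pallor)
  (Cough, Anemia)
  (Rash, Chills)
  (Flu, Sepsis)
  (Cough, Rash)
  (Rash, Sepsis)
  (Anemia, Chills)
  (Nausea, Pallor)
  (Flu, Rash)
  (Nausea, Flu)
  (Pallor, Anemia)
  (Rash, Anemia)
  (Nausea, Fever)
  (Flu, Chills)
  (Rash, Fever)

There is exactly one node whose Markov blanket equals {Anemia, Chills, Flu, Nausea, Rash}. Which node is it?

The target node must have every member of {Anemia, Chills, Flu, Nausea, Rash} as a parent, child, or co-parent, and no others.
Parents of Fever: Flu, Nausea, Rash; children: Chills; co-parents: Anemia, Flu, Nausea, Rash.
These exactly cover the given set, so the node is Fever.

Fever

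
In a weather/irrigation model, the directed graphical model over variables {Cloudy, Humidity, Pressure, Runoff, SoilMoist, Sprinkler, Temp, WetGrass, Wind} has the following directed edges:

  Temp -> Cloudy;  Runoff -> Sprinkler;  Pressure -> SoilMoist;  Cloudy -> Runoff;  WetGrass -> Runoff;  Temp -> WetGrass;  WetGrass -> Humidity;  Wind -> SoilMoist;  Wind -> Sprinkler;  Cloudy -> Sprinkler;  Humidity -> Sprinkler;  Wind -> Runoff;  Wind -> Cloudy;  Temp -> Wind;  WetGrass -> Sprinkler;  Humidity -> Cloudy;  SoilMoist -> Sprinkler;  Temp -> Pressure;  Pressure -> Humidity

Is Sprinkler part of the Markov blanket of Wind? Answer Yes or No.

Yes

Sprinkler is a child of Wind.
So Sprinkler ∈ MB(Wind).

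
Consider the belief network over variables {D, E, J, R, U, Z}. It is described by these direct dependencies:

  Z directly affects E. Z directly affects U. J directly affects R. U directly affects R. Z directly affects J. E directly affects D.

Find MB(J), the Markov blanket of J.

The Markov blanket of a node is its parents, its children, and the other parents of its children.
Children of J: R.
J has parent Z.
For each child, the remaining parents (spouses of J):
  R: U
So the Markov blanket of J is {R, U, Z}.

{R, U, Z}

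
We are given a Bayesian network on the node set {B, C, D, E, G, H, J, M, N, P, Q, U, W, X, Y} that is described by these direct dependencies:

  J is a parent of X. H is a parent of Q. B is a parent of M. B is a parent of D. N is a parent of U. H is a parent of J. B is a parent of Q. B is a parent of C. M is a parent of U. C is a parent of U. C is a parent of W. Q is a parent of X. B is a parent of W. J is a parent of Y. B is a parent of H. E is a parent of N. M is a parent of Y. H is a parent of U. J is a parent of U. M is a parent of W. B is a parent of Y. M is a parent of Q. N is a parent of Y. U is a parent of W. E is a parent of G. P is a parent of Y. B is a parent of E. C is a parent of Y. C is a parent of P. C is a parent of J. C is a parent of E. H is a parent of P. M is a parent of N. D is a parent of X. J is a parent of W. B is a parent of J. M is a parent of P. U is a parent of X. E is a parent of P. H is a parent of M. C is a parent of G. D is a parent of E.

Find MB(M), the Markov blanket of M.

{B, C, E, H, J, N, P, Q, U, W, Y}

The Markov blanket of a node is its parents, its children, and the other parents of its children.
Parents of M: B, H.
M's children: N, P, Q, U, W, Y.
For each child, the remaining parents (spouses of M):
  parents(N) \ {M} = {E}.
  parents(P) \ {M} = {C, E, H}.
  Q also has parents B, H.
  U also has parents C, H, J, N.
  parents(W) \ {M} = {B, C, J, U}.
  parents(Y) \ {M} = {B, C, J, N, P}.
Taking the union gives {B, C, E, H, J, N, P, Q, U, W, Y}.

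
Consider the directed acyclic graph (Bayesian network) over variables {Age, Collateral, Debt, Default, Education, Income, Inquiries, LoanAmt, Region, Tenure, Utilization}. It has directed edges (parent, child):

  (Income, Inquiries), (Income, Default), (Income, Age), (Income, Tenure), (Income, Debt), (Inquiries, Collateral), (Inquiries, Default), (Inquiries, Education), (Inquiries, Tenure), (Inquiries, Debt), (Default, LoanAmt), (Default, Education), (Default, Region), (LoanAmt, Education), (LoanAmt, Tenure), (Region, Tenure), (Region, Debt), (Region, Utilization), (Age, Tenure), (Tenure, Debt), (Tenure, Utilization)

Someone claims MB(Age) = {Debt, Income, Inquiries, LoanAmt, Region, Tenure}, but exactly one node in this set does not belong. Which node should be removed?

Debt

Age's parents: Income.
Children of Age: Tenure.
Other parents of Age's children:
  Tenure also has parents Income, Inquiries, LoanAmt, Region.
MB(Age) = {Income, Inquiries, LoanAmt, Region, Tenure}.
Debt is neither a parent, child, nor co-parent of Age, so it does not belong.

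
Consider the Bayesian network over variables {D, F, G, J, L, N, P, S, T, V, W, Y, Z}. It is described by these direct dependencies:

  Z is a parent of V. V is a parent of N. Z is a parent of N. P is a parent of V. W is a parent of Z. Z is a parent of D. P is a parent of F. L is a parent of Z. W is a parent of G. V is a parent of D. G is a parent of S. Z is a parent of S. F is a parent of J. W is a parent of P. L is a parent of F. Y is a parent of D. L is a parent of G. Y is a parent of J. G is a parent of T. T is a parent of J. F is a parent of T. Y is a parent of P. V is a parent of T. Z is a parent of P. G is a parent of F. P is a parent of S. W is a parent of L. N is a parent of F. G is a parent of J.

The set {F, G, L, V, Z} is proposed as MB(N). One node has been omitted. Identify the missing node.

N's parents: V, Z.
Children of N: F.
Parents of each child, excluding N:
  F: G, L, P
MB(N) = {F, G, L, P, V, Z}.
Comparing with the claimed set, P is missing.

P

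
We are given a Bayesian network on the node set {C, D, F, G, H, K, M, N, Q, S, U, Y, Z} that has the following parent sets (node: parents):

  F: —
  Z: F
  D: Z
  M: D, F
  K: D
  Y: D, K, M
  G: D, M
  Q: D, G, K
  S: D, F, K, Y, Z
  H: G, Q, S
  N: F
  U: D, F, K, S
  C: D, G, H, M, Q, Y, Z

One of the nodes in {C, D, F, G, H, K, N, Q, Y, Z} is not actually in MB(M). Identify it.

N

Recall MB(v) = parents ∪ children ∪ spouses, where spouses are the other parents of v's children.
Parents of M: D, F.
Ch(M) = {C, G, Y}.
Other parents of M's children:
  Y also has parents D, K.
  parents(G) \ {M} = {D}.
  parents(C) \ {M} = {D, G, H, Q, Y, Z}.
MB(M) = {C, D, F, G, H, K, Q, Y, Z}.
N is neither a parent, child, nor co-parent of M, so it does not belong.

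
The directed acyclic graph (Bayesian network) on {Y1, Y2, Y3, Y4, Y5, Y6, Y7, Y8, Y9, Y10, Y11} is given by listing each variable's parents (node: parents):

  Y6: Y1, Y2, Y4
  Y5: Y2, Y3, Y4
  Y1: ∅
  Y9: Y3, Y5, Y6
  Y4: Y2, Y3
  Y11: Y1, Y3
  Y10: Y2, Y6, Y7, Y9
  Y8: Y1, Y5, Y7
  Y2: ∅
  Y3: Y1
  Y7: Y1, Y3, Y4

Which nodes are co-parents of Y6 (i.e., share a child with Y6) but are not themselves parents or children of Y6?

{Y3, Y5, Y7}

Children of Y6: Y9, Y10.
  Y9 also has parents Y3, Y5.
  parents(Y10) \ {Y6} = {Y2, Y7, Y9}.
Excluding nodes already adjacent to Y6 (Y1, Y2, Y4, Y9, Y10), the co-parent-only contribution is {Y3, Y5, Y7}.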